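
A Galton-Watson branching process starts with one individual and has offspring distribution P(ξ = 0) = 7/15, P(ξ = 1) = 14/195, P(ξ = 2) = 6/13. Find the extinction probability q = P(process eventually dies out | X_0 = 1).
q = 1

Mean offspring μ = 0·7/15 + 1·14/195 + 2·6/13 = 194/195 ≤ 1. For μ ≤ 1 with offspring not concentrated at 1, the Galton-Watson process goes extinct almost surely, so q = 1.
(Algebraic check: The pgf is f(s) = 7/15 + 14/195·s + 6/13·s². The extinction probability q is the smallest fixed point of f in [0, 1]. Setting s = f(s):
  6/13·s² + (14/195 − 1)·s + 7/15 = 0
  6/13·s² − (7/15 + 6/13)·s + 7/15 = 0
which factors as (s − 1)·(6/13·s − 7/15) = 0, giving roots s = 1 and s = (7/15)/(6/13) = 91/90. Since 91/90 ≥ 1, the smallest root in [0, 1] is s = 1.)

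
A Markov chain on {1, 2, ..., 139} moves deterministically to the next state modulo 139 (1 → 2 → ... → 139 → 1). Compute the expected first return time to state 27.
E[T_27 | X_0 = 27] = 139

The chain cycles deterministically, so starting at state 27 it returns in exactly 139 steps. Equivalently, the stationary distribution is uniform π_j = 1/139 for every state j, so by Kac's formula E[T_27] = 1/π_27 = 139.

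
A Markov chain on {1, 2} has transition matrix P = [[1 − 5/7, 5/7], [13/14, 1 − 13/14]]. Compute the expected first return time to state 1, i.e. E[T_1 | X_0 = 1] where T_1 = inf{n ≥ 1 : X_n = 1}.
E[T_1 | X_0 = 1] = 1/π_1 = 23/13

For an irreducible recurrent Markov chain with stationary distribution π, E[T_i | X_0 = i] = 1/π_i (Kac's formula). Here π_1 = (13/14)/(5/7 + 13/14) = (13/14)/(23/14) = 13/23, so E[T_1 | X_0 = 1] = 1/π_1 = (5/7 + 13/14)/(13/14) = (23/14)/(13/14) = 23/13.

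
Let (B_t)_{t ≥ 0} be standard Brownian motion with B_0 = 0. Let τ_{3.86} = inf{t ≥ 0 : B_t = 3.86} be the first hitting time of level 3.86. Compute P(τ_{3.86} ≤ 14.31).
P(τ_{3.86} ≤ 14.31) = 2(1 − Φ(3.86/√14.31)) = 2(1 − Φ(1.0204)) ≈ 0.3075

By the reflection principle for standard BM, P(τ_b ≤ t) = 2 · P(B_t ≥ b). Since B_t ~ N(0, t), P(B_t ≥ 3.86) = 1 − Φ(3.86/√t) = 1 − Φ(3.86/√14.31) = 1 − Φ(1.0204) ≈ 0.15377. Doubling: P(τ_{3.86} ≤ 14.31) ≈ 2 · 0.15377 = 0.30754 ≈ 0.3075.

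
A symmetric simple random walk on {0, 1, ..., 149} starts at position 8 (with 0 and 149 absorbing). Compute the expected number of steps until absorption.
E[τ | X_0 = 8] = 1128

Let v_k = E[τ | X_0 = k]. Boundary: v_0 = v_149 = 0. Recurrence: v_k = 1 + (v_{k-1} + v_{k+1})/2 for 1 ≤ k ≤ 148. The particular solution to v_k − (v_{k-1} + v_{k+1})/2 = 1 is v_k = −k^2. Adding homogeneous solution A + B k and matching boundaries gives v_k = k (149 − k). Substituting k = 8: v_8 = 8 · 141 = 1128.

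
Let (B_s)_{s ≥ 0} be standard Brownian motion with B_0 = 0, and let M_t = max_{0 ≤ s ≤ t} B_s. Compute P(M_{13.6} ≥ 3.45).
P(M_{13.6} ≥ 3.45) = 2·P(B_{13.6} ≥ 3.45) = 2(1 − Φ(3.45/√13.6)) ≈ 0.3495

By the reflection principle for Brownian motion, P(M_t ≥ a) = 2 · P(B_t ≥ a) for a ≥ 0. Since B_t ~ N(0, t), P(B_t ≥ 3.45) = 1 − Φ(3.45/√t) = 1 − Φ(3.45/√13.6) = 1 − Φ(0.9355). So
  P(M_{13.6} ≥ 3.45) = 2(1 − Φ(0.9355)) ≈ 0.3495.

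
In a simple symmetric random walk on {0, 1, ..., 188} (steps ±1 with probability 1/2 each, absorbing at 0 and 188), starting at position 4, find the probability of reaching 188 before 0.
P(hit 188 before 0) = 4/188 = 1/47

Let u_k = P(hit 188 before 0 | start at k). Then u_0 = 0, u_188 = 1, and u_k = u_{k-1}/2 + u_{k+1}/2 for 1 ≤ k ≤ 187. This harmonic recurrence is solved by u_k = k/188, giving u_4 = 4/188 = 1/47.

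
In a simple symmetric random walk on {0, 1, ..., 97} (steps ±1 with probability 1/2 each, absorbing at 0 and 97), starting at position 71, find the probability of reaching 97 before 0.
P(hit 97 before 0) = 71/97

Let u_k = P(hit 97 before 0 | start at k). Then u_0 = 0, u_97 = 1, and u_k = u_{k-1}/2 + u_{k+1}/2 for 1 ≤ k ≤ 96. This harmonic recurrence is solved by u_k = k/97, giving u_71 = 71/97.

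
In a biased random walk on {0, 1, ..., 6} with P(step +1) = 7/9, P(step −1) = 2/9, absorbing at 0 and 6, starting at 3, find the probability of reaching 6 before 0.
P(hit 6 before 0) = (1 − (2/7)^3) / (1 − (2/7)^6) = 343/351

Let u_k denote P(reach 6 before 0 | start at k). Boundary: u_0 = 0, u_6 = 1. Recurrence: u_k = 7/9·u_{k+1} + 2/9·u_{k-1} for 1 ≤ k ≤ 5. Try u_k = A + B·r^k with r = q/p = (2/9)/(7/9) = 2/7. Substitution satisfies the recurrence; boundary conditions give:
  u_k = (1 − r^k) / (1 − r^N) = (1 − (2/7)^3) / (1 − (2/7)^6) = 343/351.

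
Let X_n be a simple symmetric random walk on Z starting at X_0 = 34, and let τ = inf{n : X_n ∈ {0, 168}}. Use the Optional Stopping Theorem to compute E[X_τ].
E[X_τ] = 34

X_n is a martingale and τ is a bounded-mean stopping time (indeed τ is finite a.s. with bounded expectation since the walk is in a bounded region). By the OST, E[X_τ] = E[X_0] = 34. Equivalently: E[X_τ] = 168 · P(hit 168 first) + 0 · P(hit 0 first) = 168 · (34/168) = 34.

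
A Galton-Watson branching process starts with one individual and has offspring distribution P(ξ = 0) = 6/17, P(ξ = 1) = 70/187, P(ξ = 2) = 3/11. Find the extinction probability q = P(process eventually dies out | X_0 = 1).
q = 1

Mean offspring μ = 0·6/17 + 1·70/187 + 2·3/11 = 172/187 ≤ 1. For μ ≤ 1 with offspring not concentrated at 1, the Galton-Watson process goes extinct almost surely, so q = 1.
(Algebraic check: The pgf is f(s) = 6/17 + 70/187·s + 3/11·s². The extinction probability q is the smallest fixed point of f in [0, 1]. Setting s = f(s):
  3/11·s² + (70/187 − 1)·s + 6/17 = 0
  3/11·s² − (6/17 + 3/11)·s + 6/17 = 0
which factors as (s − 1)·(3/11·s − 6/17) = 0, giving roots s = 1 and s = (6/17)/(3/11) = 22/17. Since 22/17 ≥ 1, the smallest root in [0, 1] is s = 1.)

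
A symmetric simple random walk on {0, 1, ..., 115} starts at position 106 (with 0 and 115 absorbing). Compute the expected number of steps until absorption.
E[τ | X_0 = 106] = 954

Let v_k = E[τ | X_0 = k]. Boundary: v_0 = v_115 = 0. Recurrence: v_k = 1 + (v_{k-1} + v_{k+1})/2 for 1 ≤ k ≤ 114. The particular solution to v_k − (v_{k-1} + v_{k+1})/2 = 1 is v_k = −k^2. Adding homogeneous solution A + B k and matching boundaries gives v_k = k (115 − k). Substituting k = 106: v_106 = 106 · 9 = 954.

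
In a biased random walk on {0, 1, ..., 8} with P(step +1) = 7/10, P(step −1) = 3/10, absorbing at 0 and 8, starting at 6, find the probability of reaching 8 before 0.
P(hit 8 before 0) = (1 − (3/7)^6) / (1 − (3/7)^8) = 143227/143956

Let u_k denote P(reach 8 before 0 | start at k). Boundary: u_0 = 0, u_8 = 1. Recurrence: u_k = 7/10·u_{k+1} + 3/10·u_{k-1} for 1 ≤ k ≤ 7. Try u_k = A + B·r^k with r = q/p = (3/10)/(7/10) = 3/7. Substitution satisfies the recurrence; boundary conditions give:
  u_k = (1 − r^k) / (1 − r^N) = (1 − (3/7)^6) / (1 − (3/7)^8) = 143227/143956.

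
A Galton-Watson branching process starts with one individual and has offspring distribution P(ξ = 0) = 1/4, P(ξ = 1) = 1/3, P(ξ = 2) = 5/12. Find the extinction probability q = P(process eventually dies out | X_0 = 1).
q = 3/5

The pgf is f(s) = 1/4 + 1/3·s + 5/12·s². The extinction probability q is the smallest fixed point of f in [0, 1]. Setting s = f(s):
  5/12·s² + (1/3 − 1)·s + 1/4 = 0
  5/12·s² − (1/4 + 5/12)·s + 1/4 = 0
which factors as (s − 1)·(5/12·s − 1/4) = 0, giving roots s = 1 and s = (1/4)/(5/12) = 3/5.
Mean offspring μ = 1/3 + 2·5/12 = 7/6 > 1 (supercritical), so q < 1. The extinction probability is the smaller root: q = (1/4)/(5/12) = 3/5.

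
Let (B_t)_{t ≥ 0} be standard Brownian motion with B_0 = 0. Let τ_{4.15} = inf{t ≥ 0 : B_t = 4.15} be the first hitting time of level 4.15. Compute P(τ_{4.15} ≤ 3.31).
P(τ_{4.15} ≤ 3.31) = 2(1 − Φ(4.15/√3.31)) = 2(1 − Φ(2.2810)) ≈ 0.0225

By the reflection principle for standard BM, P(τ_b ≤ t) = 2 · P(B_t ≥ b). Since B_t ~ N(0, t), P(B_t ≥ 4.15) = 1 − Φ(4.15/√t) = 1 − Φ(4.15/√3.31) = 1 − Φ(2.2810) ≈ 0.01127. Doubling: P(τ_{4.15} ≤ 3.31) ≈ 2 · 0.01127 = 0.02254 ≈ 0.0225.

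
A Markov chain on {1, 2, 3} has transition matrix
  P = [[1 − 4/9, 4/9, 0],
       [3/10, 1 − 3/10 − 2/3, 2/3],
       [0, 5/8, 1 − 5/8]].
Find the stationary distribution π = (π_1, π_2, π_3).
π = (81/329, 120/329, 128/329)

This is a birth-death chain on three states, which satisfies detailed balance: π_1 · P_{12} = π_2 · P_{21} and π_2 · P_{23} = π_3 · P_{32}.
From π_1 · 4/9 = π_2 · 3/10: π_2/π_1 = (4/9)/(3/10) = 40/27.
From π_2 · 2/3 = π_3 · 5/8: π_3/π_2 = (2/3)/(5/8) = 16/15.
Take π_1 proportional to 1; then unnormalized π = (1, 40/27, 128/81). Normalize by dividing by the sum 329/81:
  π = (81/329, 120/329, 128/329).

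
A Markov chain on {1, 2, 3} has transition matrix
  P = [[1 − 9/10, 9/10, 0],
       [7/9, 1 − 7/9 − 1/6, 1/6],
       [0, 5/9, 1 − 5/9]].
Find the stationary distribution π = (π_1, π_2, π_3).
π = (700/1753, 810/1753, 243/1753)

This is a birth-death chain on three states, which satisfies detailed balance: π_1 · P_{12} = π_2 · P_{21} and π_2 · P_{23} = π_3 · P_{32}.
From π_1 · 9/10 = π_2 · 7/9: π_2/π_1 = (9/10)/(7/9) = 81/70.
From π_2 · 1/6 = π_3 · 5/9: π_3/π_2 = (1/6)/(5/9) = 3/10.
Take π_1 proportional to 1; then unnormalized π = (1, 81/70, 243/700). Normalize by dividing by the sum 1753/700:
  π = (700/1753, 810/1753, 243/1753).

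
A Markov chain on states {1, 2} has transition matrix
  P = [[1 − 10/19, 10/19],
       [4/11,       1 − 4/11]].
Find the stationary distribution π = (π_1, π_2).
π_1 = 38/93, π_2 = 55/93

Solve πP = π with π_1 + π_2 = 1. From πP = π: π_1 · (1 − 10/19) + π_2 · 4/11 = π_1 ⇒ π_2 · 4/11 = π_1 · 10/19 ⇒ π_2/π_1 = (10/19)/(4/11) = 55/38. Together with π_1 + π_2 = 1:
  π_1 = (4/11)/(10/19 + 4/11) = (4/11)/(186/209) = 38/93,
  π_2 = (10/19)/(10/19 + 4/11) = (10/19)/(186/209) = 55/93.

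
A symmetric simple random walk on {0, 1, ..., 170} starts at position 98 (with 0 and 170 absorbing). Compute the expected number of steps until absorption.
E[τ | X_0 = 98] = 7056

Let v_k = E[τ | X_0 = k]. Boundary: v_0 = v_170 = 0. Recurrence: v_k = 1 + (v_{k-1} + v_{k+1})/2 for 1 ≤ k ≤ 169. The particular solution to v_k − (v_{k-1} + v_{k+1})/2 = 1 is v_k = −k^2. Adding homogeneous solution A + B k and matching boundaries gives v_k = k (170 − k). Substituting k = 98: v_98 = 98 · 72 = 7056.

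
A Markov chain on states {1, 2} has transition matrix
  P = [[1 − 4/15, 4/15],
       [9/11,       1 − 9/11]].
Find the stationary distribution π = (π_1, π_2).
π_1 = 135/179, π_2 = 44/179

Solve πP = π with π_1 + π_2 = 1. From πP = π: π_1 · (1 − 4/15) + π_2 · 9/11 = π_1 ⇒ π_2 · 9/11 = π_1 · 4/15 ⇒ π_2/π_1 = (4/15)/(9/11) = 44/135. Together with π_1 + π_2 = 1:
  π_1 = (9/11)/(4/15 + 9/11) = (9/11)/(179/165) = 135/179,
  π_2 = (4/15)/(4/15 + 9/11) = (4/15)/(179/165) = 44/179.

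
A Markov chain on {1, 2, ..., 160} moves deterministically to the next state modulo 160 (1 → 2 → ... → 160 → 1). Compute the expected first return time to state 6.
E[T_6 | X_0 = 6] = 160

The chain cycles deterministically, so starting at state 6 it returns in exactly 160 steps. Equivalently, the stationary distribution is uniform π_j = 1/160 for every state j, so by Kac's formula E[T_6] = 1/π_6 = 160.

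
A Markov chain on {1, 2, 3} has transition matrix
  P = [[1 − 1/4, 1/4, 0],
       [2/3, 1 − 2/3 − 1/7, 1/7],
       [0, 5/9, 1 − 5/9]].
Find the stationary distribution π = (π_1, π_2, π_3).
π = (70/103, 105/412, 27/412)

This is a birth-death chain on three states, which satisfies detailed balance: π_1 · P_{12} = π_2 · P_{21} and π_2 · P_{23} = π_3 · P_{32}.
From π_1 · 1/4 = π_2 · 2/3: π_2/π_1 = (1/4)/(2/3) = 3/8.
From π_2 · 1/7 = π_3 · 5/9: π_3/π_2 = (1/7)/(5/9) = 9/35.
Take π_1 proportional to 1; then unnormalized π = (1, 3/8, 27/280). Normalize by dividing by the sum 103/70:
  π = (70/103, 105/412, 27/412).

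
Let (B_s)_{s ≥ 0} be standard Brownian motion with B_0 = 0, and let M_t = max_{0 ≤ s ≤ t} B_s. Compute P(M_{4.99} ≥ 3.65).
P(M_{4.99} ≥ 3.65) = 2·P(B_{4.99} ≥ 3.65) = 2(1 − Φ(3.65/√4.99)) ≈ 0.1023

By the reflection principle for Brownian motion, P(M_t ≥ a) = 2 · P(B_t ≥ a) for a ≥ 0. Since B_t ~ N(0, t), P(B_t ≥ 3.65) = 1 − Φ(3.65/√t) = 1 − Φ(3.65/√4.99) = 1 − Φ(1.6340). So
  P(M_{4.99} ≥ 3.65) = 2(1 − Φ(1.6340)) ≈ 0.1023.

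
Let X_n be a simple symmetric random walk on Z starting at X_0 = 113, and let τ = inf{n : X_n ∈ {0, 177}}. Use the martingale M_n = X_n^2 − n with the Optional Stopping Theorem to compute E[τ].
E[τ] = 7232

M_n = X_n^2 − n is a martingale (since E[X_{n+1}^2 | F_n] = X_n^2 + 1). By OST (τ has finite mean in a bounded region), E[M_τ] = E[M_0] = X_0^2 − 0 = 113^2 = 12769. Also E[M_τ] = E[X_τ^2] − E[τ]. The walk exits at 0 or 177, with P(hit 177 first) = 113/177, so E[X_τ^2] = 177^2 · 113/177 + 0 = 20001. Thus E[τ] = E[X_τ^2] − E[M_τ] = 20001 − 12769 = 7232 = 113(177 − 113) = 7232.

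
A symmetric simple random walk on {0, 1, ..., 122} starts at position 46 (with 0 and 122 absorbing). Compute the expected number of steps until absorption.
E[τ | X_0 = 46] = 3496

Let v_k = E[τ | X_0 = k]. Boundary: v_0 = v_122 = 0. Recurrence: v_k = 1 + (v_{k-1} + v_{k+1})/2 for 1 ≤ k ≤ 121. The particular solution to v_k − (v_{k-1} + v_{k+1})/2 = 1 is v_k = −k^2. Adding homogeneous solution A + B k and matching boundaries gives v_k = k (122 − k). Substituting k = 46: v_46 = 46 · 76 = 3496.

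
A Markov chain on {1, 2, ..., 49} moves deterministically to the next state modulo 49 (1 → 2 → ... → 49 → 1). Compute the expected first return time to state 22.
E[T_22 | X_0 = 22] = 49

The chain cycles deterministically, so starting at state 22 it returns in exactly 49 steps. Equivalently, the stationary distribution is uniform π_j = 1/49 for every state j, so by Kac's formula E[T_22] = 1/π_22 = 49.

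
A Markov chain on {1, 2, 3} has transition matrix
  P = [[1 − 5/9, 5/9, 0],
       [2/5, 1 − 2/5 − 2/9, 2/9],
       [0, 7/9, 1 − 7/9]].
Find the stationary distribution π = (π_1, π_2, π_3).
π = (14/39, 175/351, 50/351)

This is a birth-death chain on three states, which satisfies detailed balance: π_1 · P_{12} = π_2 · P_{21} and π_2 · P_{23} = π_3 · P_{32}.
From π_1 · 5/9 = π_2 · 2/5: π_2/π_1 = (5/9)/(2/5) = 25/18.
From π_2 · 2/9 = π_3 · 7/9: π_3/π_2 = (2/9)/(7/9) = 2/7.
Take π_1 proportional to 1; then unnormalized π = (1, 25/18, 25/63). Normalize by dividing by the sum 39/14:
  π = (14/39, 175/351, 50/351).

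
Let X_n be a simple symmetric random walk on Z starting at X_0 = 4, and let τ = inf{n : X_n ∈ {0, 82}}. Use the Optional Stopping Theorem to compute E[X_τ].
E[X_τ] = 4

X_n is a martingale and τ is a bounded-mean stopping time (indeed τ is finite a.s. with bounded expectation since the walk is in a bounded region). By the OST, E[X_τ] = E[X_0] = 4. Equivalently: E[X_τ] = 82 · P(hit 82 first) + 0 · P(hit 0 first) = 82 · (4/82) = 4.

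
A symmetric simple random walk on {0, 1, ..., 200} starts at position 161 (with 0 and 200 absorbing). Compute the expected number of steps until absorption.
E[τ | X_0 = 161] = 6279

Let v_k = E[τ | X_0 = k]. Boundary: v_0 = v_200 = 0. Recurrence: v_k = 1 + (v_{k-1} + v_{k+1})/2 for 1 ≤ k ≤ 199. The particular solution to v_k − (v_{k-1} + v_{k+1})/2 = 1 is v_k = −k^2. Adding homogeneous solution A + B k and matching boundaries gives v_k = k (200 − k). Substituting k = 161: v_161 = 161 · 39 = 6279.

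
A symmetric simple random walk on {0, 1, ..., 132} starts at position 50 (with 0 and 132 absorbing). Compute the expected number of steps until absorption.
E[τ | X_0 = 50] = 4100

Let v_k = E[τ | X_0 = k]. Boundary: v_0 = v_132 = 0. Recurrence: v_k = 1 + (v_{k-1} + v_{k+1})/2 for 1 ≤ k ≤ 131. The particular solution to v_k − (v_{k-1} + v_{k+1})/2 = 1 is v_k = −k^2. Adding homogeneous solution A + B k and matching boundaries gives v_k = k (132 − k). Substituting k = 50: v_50 = 50 · 82 = 4100.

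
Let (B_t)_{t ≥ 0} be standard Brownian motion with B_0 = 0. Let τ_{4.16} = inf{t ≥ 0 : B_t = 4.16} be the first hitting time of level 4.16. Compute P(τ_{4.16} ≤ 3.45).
P(τ_{4.16} ≤ 3.45) = 2(1 − Φ(4.16/√3.45)) = 2(1 − Φ(2.2397)) ≈ 0.0251

By the reflection principle for standard BM, P(τ_b ≤ t) = 2 · P(B_t ≥ b). Since B_t ~ N(0, t), P(B_t ≥ 4.16) = 1 − Φ(4.16/√t) = 1 − Φ(4.16/√3.45) = 1 − Φ(2.2397) ≈ 0.01256. Doubling: P(τ_{4.16} ≤ 3.45) ≈ 2 · 0.01256 = 0.02512 ≈ 0.0251.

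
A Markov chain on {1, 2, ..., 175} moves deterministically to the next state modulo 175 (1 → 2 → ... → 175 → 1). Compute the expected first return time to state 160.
E[T_160 | X_0 = 160] = 175

The chain cycles deterministically, so starting at state 160 it returns in exactly 175 steps. Equivalently, the stationary distribution is uniform π_j = 1/175 for every state j, so by Kac's formula E[T_160] = 1/π_160 = 175.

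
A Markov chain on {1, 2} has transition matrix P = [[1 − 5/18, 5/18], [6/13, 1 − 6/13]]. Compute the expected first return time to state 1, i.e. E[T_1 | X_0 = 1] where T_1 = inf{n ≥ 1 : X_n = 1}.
E[T_1 | X_0 = 1] = 1/π_1 = 173/108

For an irreducible recurrent Markov chain with stationary distribution π, E[T_i | X_0 = i] = 1/π_i (Kac's formula). Here π_1 = (6/13)/(5/18 + 6/13) = (6/13)/(173/234) = 108/173, so E[T_1 | X_0 = 1] = 1/π_1 = (5/18 + 6/13)/(6/13) = (173/234)/(6/13) = 173/108.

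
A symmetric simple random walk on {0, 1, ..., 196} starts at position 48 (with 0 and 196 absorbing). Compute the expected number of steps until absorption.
E[τ | X_0 = 48] = 7104

Let v_k = E[τ | X_0 = k]. Boundary: v_0 = v_196 = 0. Recurrence: v_k = 1 + (v_{k-1} + v_{k+1})/2 for 1 ≤ k ≤ 195. The particular solution to v_k − (v_{k-1} + v_{k+1})/2 = 1 is v_k = −k^2. Adding homogeneous solution A + B k and matching boundaries gives v_k = k (196 − k). Substituting k = 48: v_48 = 48 · 148 = 7104.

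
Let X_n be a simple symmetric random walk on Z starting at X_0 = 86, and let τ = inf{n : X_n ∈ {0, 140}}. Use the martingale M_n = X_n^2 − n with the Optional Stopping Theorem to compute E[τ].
E[τ] = 4644

M_n = X_n^2 − n is a martingale (since E[X_{n+1}^2 | F_n] = X_n^2 + 1). By OST (τ has finite mean in a bounded region), E[M_τ] = E[M_0] = X_0^2 − 0 = 86^2 = 7396. Also E[M_τ] = E[X_τ^2] − E[τ]. The walk exits at 0 or 140, with P(hit 140 first) = 86/140, so E[X_τ^2] = 140^2 · 86/140 + 0 = 12040. Thus E[τ] = E[X_τ^2] − E[M_τ] = 12040 − 7396 = 4644 = 86(140 − 86) = 4644.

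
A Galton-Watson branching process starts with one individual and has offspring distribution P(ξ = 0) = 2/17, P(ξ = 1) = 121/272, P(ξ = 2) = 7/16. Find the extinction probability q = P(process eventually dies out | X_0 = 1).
q = 32/119

The pgf is f(s) = 2/17 + 121/272·s + 7/16·s². The extinction probability q is the smallest fixed point of f in [0, 1]. Setting s = f(s):
  7/16·s² + (121/272 − 1)·s + 2/17 = 0
  7/16·s² − (2/17 + 7/16)·s + 2/17 = 0
which factors as (s − 1)·(7/16·s − 2/17) = 0, giving roots s = 1 and s = (2/17)/(7/16) = 32/119.
Mean offspring μ = 121/272 + 2·7/16 = 359/272 > 1 (supercritical), so q < 1. The extinction probability is the smaller root: q = (2/17)/(7/16) = 32/119.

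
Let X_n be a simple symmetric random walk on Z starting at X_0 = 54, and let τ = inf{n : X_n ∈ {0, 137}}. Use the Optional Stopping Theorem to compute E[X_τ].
E[X_τ] = 54

X_n is a martingale and τ is a bounded-mean stopping time (indeed τ is finite a.s. with bounded expectation since the walk is in a bounded region). By the OST, E[X_τ] = E[X_0] = 54. Equivalently: E[X_τ] = 137 · P(hit 137 first) + 0 · P(hit 0 first) = 137 · (54/137) = 54.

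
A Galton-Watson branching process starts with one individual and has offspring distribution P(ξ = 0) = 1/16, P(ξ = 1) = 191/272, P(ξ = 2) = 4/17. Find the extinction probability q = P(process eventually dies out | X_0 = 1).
q = 17/64

The pgf is f(s) = 1/16 + 191/272·s + 4/17·s². The extinction probability q is the smallest fixed point of f in [0, 1]. Setting s = f(s):
  4/17·s² + (191/272 − 1)·s + 1/16 = 0
  4/17·s² − (1/16 + 4/17)·s + 1/16 = 0
which factors as (s − 1)·(4/17·s − 1/16) = 0, giving roots s = 1 and s = (1/16)/(4/17) = 17/64.
Mean offspring μ = 191/272 + 2·4/17 = 319/272 > 1 (supercritical), so q < 1. The extinction probability is the smaller root: q = (1/16)/(4/17) = 17/64.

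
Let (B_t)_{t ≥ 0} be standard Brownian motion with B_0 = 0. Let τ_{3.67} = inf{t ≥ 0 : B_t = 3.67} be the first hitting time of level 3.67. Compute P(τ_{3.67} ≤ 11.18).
P(τ_{3.67} ≤ 11.18) = 2(1 − Φ(3.67/√11.18)) = 2(1 − Φ(1.0976)) ≈ 0.2724

By the reflection principle for standard BM, P(τ_b ≤ t) = 2 · P(B_t ≥ b). Since B_t ~ N(0, t), P(B_t ≥ 3.67) = 1 − Φ(3.67/√t) = 1 − Φ(3.67/√11.18) = 1 − Φ(1.0976) ≈ 0.13619. Doubling: P(τ_{3.67} ≤ 11.18) ≈ 2 · 0.13619 = 0.27238 ≈ 0.2724.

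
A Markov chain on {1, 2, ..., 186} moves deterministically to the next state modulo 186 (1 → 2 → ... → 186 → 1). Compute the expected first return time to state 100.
E[T_100 | X_0 = 100] = 186

The chain cycles deterministically, so starting at state 100 it returns in exactly 186 steps. Equivalently, the stationary distribution is uniform π_j = 1/186 for every state j, so by Kac's formula E[T_100] = 1/π_100 = 186.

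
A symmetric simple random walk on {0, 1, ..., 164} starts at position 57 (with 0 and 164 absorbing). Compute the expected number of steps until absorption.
E[τ | X_0 = 57] = 6099

Let v_k = E[τ | X_0 = k]. Boundary: v_0 = v_164 = 0. Recurrence: v_k = 1 + (v_{k-1} + v_{k+1})/2 for 1 ≤ k ≤ 163. The particular solution to v_k − (v_{k-1} + v_{k+1})/2 = 1 is v_k = −k^2. Adding homogeneous solution A + B k and matching boundaries gives v_k = k (164 − k). Substituting k = 57: v_57 = 57 · 107 = 6099.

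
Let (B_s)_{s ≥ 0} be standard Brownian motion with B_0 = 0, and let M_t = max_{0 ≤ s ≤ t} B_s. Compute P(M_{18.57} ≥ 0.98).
P(M_{18.57} ≥ 0.98) = 2·P(B_{18.57} ≥ 0.98) = 2(1 − Φ(0.98/√18.57)) ≈ 0.8201

By the reflection principle for Brownian motion, P(M_t ≥ a) = 2 · P(B_t ≥ a) for a ≥ 0. Since B_t ~ N(0, t), P(B_t ≥ 0.98) = 1 − Φ(0.98/√t) = 1 − Φ(0.98/√18.57) = 1 − Φ(0.2274). So
  P(M_{18.57} ≥ 0.98) = 2(1 − Φ(0.2274)) ≈ 0.8201.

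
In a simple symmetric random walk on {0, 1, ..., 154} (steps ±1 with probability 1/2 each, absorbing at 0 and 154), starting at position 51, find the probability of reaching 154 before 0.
P(hit 154 before 0) = 51/154

Let u_k = P(hit 154 before 0 | start at k). Then u_0 = 0, u_154 = 1, and u_k = u_{k-1}/2 + u_{k+1}/2 for 1 ≤ k ≤ 153. This harmonic recurrence is solved by u_k = k/154, giving u_51 = 51/154.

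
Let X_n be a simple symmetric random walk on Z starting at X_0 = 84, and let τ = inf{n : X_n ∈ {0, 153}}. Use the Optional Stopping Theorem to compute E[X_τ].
E[X_τ] = 84

X_n is a martingale and τ is a bounded-mean stopping time (indeed τ is finite a.s. with bounded expectation since the walk is in a bounded region). By the OST, E[X_τ] = E[X_0] = 84. Equivalently: E[X_τ] = 153 · P(hit 153 first) + 0 · P(hit 0 first) = 153 · (84/153) = 84.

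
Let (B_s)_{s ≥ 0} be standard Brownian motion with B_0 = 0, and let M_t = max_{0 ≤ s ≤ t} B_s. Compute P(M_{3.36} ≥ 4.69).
P(M_{3.36} ≥ 4.69) = 2·P(B_{3.36} ≥ 4.69) = 2(1 − Φ(4.69/√3.36)) ≈ 0.0105

By the reflection principle for Brownian motion, P(M_t ≥ a) = 2 · P(B_t ≥ a) for a ≥ 0. Since B_t ~ N(0, t), P(B_t ≥ 4.69) = 1 − Φ(4.69/√t) = 1 − Φ(4.69/√3.36) = 1 − Φ(2.5586). So
  P(M_{3.36} ≥ 4.69) = 2(1 − Φ(2.5586)) ≈ 0.0105.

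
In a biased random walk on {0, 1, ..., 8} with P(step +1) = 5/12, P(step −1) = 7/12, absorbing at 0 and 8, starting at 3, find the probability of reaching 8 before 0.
P(hit 8 before 0) = (1 − (7/5)^3) / (1 − (7/5)^8) = 340625/2687088

Let u_k denote P(reach 8 before 0 | start at k). Boundary: u_0 = 0, u_8 = 1. Recurrence: u_k = 5/12·u_{k+1} + 7/12·u_{k-1} for 1 ≤ k ≤ 7. Try u_k = A + B·r^k with r = q/p = (7/12)/(5/12) = 7/5. Substitution satisfies the recurrence; boundary conditions give:
  u_k = (1 − r^k) / (1 − r^N) = (1 − (7/5)^3) / (1 − (7/5)^8) = 340625/2687088.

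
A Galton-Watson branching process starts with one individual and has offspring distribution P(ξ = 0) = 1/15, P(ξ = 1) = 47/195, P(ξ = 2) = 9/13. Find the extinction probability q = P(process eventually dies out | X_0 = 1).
q = 13/135

The pgf is f(s) = 1/15 + 47/195·s + 9/13·s². The extinction probability q is the smallest fixed point of f in [0, 1]. Setting s = f(s):
  9/13·s² + (47/195 − 1)·s + 1/15 = 0
  9/13·s² − (1/15 + 9/13)·s + 1/15 = 0
which factors as (s − 1)·(9/13·s − 1/15) = 0, giving roots s = 1 and s = (1/15)/(9/13) = 13/135.
Mean offspring μ = 47/195 + 2·9/13 = 317/195 > 1 (supercritical), so q < 1. The extinction probability is the smaller root: q = (1/15)/(9/13) = 13/135.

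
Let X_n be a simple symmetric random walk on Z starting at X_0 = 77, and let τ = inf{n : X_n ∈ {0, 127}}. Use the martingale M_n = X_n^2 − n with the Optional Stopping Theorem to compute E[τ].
E[τ] = 3850

M_n = X_n^2 − n is a martingale (since E[X_{n+1}^2 | F_n] = X_n^2 + 1). By OST (τ has finite mean in a bounded region), E[M_τ] = E[M_0] = X_0^2 − 0 = 77^2 = 5929. Also E[M_τ] = E[X_τ^2] − E[τ]. The walk exits at 0 or 127, with P(hit 127 first) = 77/127, so E[X_τ^2] = 127^2 · 77/127 + 0 = 9779. Thus E[τ] = E[X_τ^2] − E[M_τ] = 9779 − 5929 = 3850 = 77(127 − 77) = 3850.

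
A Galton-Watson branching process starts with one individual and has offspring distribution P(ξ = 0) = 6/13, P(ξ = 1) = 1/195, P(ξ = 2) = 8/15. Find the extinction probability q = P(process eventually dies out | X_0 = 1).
q = 45/52

The pgf is f(s) = 6/13 + 1/195·s + 8/15·s². The extinction probability q is the smallest fixed point of f in [0, 1]. Setting s = f(s):
  8/15·s² + (1/195 − 1)·s + 6/13 = 0
  8/15·s² − (6/13 + 8/15)·s + 6/13 = 0
which factors as (s − 1)·(8/15·s − 6/13) = 0, giving roots s = 1 and s = (6/13)/(8/15) = 45/52.
Mean offspring μ = 1/195 + 2·8/15 = 209/195 > 1 (supercritical), so q < 1. The extinction probability is the smaller root: q = (6/13)/(8/15) = 45/52.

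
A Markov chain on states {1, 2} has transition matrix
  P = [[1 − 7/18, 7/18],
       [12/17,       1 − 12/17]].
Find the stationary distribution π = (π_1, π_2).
π_1 = 216/335, π_2 = 119/335

Solve πP = π with π_1 + π_2 = 1. From πP = π: π_1 · (1 − 7/18) + π_2 · 12/17 = π_1 ⇒ π_2 · 12/17 = π_1 · 7/18 ⇒ π_2/π_1 = (7/18)/(12/17) = 119/216. Together with π_1 + π_2 = 1:
  π_1 = (12/17)/(7/18 + 12/17) = (12/17)/(335/306) = 216/335,
  π_2 = (7/18)/(7/18 + 12/17) = (7/18)/(335/306) = 119/335.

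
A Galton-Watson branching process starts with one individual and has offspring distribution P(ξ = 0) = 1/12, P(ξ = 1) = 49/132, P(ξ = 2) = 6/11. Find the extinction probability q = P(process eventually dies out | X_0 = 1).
q = 11/72

The pgf is f(s) = 1/12 + 49/132·s + 6/11·s². The extinction probability q is the smallest fixed point of f in [0, 1]. Setting s = f(s):
  6/11·s² + (49/132 − 1)·s + 1/12 = 0
  6/11·s² − (1/12 + 6/11)·s + 1/12 = 0
which factors as (s − 1)·(6/11·s − 1/12) = 0, giving roots s = 1 and s = (1/12)/(6/11) = 11/72.
Mean offspring μ = 49/132 + 2·6/11 = 193/132 > 1 (supercritical), so q < 1. The extinction probability is the smaller root: q = (1/12)/(6/11) = 11/72.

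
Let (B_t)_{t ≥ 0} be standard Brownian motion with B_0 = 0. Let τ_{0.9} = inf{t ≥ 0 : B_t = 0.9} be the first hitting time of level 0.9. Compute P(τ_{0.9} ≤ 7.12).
P(τ_{0.9} ≤ 7.12) = 2(1 − Φ(0.9/√7.12)) = 2(1 − Φ(0.3373)) ≈ 0.7359

By the reflection principle for standard BM, P(τ_b ≤ t) = 2 · P(B_t ≥ b). Since B_t ~ N(0, t), P(B_t ≥ 0.9) = 1 − Φ(0.9/√t) = 1 − Φ(0.9/√7.12) = 1 − Φ(0.3373) ≈ 0.36795. Doubling: P(τ_{0.9} ≤ 7.12) ≈ 2 · 0.36795 = 0.73590 ≈ 0.7359.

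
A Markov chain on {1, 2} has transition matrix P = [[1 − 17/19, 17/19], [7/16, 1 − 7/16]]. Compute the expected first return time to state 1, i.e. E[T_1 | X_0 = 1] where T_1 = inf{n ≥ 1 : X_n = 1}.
E[T_1 | X_0 = 1] = 1/π_1 = 405/133

For an irreducible recurrent Markov chain with stationary distribution π, E[T_i | X_0 = i] = 1/π_i (Kac's formula). Here π_1 = (7/16)/(17/19 + 7/16) = (7/16)/(405/304) = 133/405, so E[T_1 | X_0 = 1] = 1/π_1 = (17/19 + 7/16)/(7/16) = (405/304)/(7/16) = 405/133.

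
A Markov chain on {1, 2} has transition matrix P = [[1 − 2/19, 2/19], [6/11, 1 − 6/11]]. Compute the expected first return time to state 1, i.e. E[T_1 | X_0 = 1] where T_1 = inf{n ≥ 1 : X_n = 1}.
E[T_1 | X_0 = 1] = 1/π_1 = 68/57

For an irreducible recurrent Markov chain with stationary distribution π, E[T_i | X_0 = i] = 1/π_i (Kac's formula). Here π_1 = (6/11)/(2/19 + 6/11) = (6/11)/(136/209) = 57/68, so E[T_1 | X_0 = 1] = 1/π_1 = (2/19 + 6/11)/(6/11) = (136/209)/(6/11) = 68/57.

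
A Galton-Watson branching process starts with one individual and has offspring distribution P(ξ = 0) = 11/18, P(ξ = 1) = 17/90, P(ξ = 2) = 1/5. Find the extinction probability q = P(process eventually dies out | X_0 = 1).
q = 1

Mean offspring μ = 0·11/18 + 1·17/90 + 2·1/5 = 53/90 ≤ 1. For μ ≤ 1 with offspring not concentrated at 1, the Galton-Watson process goes extinct almost surely, so q = 1.
(Algebraic check: The pgf is f(s) = 11/18 + 17/90·s + 1/5·s². The extinction probability q is the smallest fixed point of f in [0, 1]. Setting s = f(s):
  1/5·s² + (17/90 − 1)·s + 11/18 = 0
  1/5·s² − (11/18 + 1/5)·s + 11/18 = 0
which factors as (s − 1)·(1/5·s − 11/18) = 0, giving roots s = 1 and s = (11/18)/(1/5) = 55/18. Since 55/18 ≥ 1, the smallest root in [0, 1] is s = 1.)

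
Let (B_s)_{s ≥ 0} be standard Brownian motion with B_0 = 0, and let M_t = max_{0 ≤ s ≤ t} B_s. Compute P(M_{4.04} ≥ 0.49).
P(M_{4.04} ≥ 0.49) = 2·P(B_{4.04} ≥ 0.49) = 2(1 − Φ(0.49/√4.04)) ≈ 0.8074

By the reflection principle for Brownian motion, P(M_t ≥ a) = 2 · P(B_t ≥ a) for a ≥ 0. Since B_t ~ N(0, t), P(B_t ≥ 0.49) = 1 − Φ(0.49/√t) = 1 − Φ(0.49/√4.04) = 1 − Φ(0.2438). So
  P(M_{4.04} ≥ 0.49) = 2(1 − Φ(0.2438)) ≈ 0.8074.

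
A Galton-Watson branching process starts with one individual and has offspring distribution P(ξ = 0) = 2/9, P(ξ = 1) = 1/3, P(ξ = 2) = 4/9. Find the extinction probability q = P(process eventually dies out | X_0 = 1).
q = 1/2

The pgf is f(s) = 2/9 + 1/3·s + 4/9·s². The extinction probability q is the smallest fixed point of f in [0, 1]. Setting s = f(s):
  4/9·s² + (1/3 − 1)·s + 2/9 = 0
  4/9·s² − (2/9 + 4/9)·s + 2/9 = 0
which factors as (s − 1)·(4/9·s − 2/9) = 0, giving roots s = 1 and s = (2/9)/(4/9) = 1/2.
Mean offspring μ = 1/3 + 2·4/9 = 11/9 > 1 (supercritical), so q < 1. The extinction probability is the smaller root: q = (2/9)/(4/9) = 1/2.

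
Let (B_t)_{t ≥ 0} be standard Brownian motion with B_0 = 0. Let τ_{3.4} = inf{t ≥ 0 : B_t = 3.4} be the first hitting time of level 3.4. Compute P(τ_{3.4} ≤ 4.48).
P(τ_{3.4} ≤ 4.48) = 2(1 − Φ(3.4/√4.48)) = 2(1 − Φ(1.6063)) ≈ 0.1082

By the reflection principle for standard BM, P(τ_b ≤ t) = 2 · P(B_t ≥ b). Since B_t ~ N(0, t), P(B_t ≥ 3.4) = 1 − Φ(3.4/√t) = 1 − Φ(3.4/√4.48) = 1 − Φ(1.6063) ≈ 0.05410. Doubling: P(τ_{3.4} ≤ 4.48) ≈ 2 · 0.05410 = 0.10820 ≈ 0.1082.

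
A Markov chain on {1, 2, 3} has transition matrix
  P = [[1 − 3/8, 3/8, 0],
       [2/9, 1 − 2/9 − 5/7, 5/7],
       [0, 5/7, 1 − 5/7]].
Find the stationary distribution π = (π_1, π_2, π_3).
π = (8/35, 27/70, 27/70)

This is a birth-death chain on three states, which satisfies detailed balance: π_1 · P_{12} = π_2 · P_{21} and π_2 · P_{23} = π_3 · P_{32}.
From π_1 · 3/8 = π_2 · 2/9: π_2/π_1 = (3/8)/(2/9) = 27/16.
From π_2 · 5/7 = π_3 · 5/7: π_3/π_2 = (5/7)/(5/7) = 1.
Take π_1 proportional to 1; then unnormalized π = (1, 27/16, 27/16). Normalize by dividing by the sum 35/8:
  π = (8/35, 27/70, 27/70).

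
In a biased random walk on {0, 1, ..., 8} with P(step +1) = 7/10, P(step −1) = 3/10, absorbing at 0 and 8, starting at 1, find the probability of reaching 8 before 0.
P(hit 8 before 0) = (1 − (3/7)^1) / (1 − (3/7)^8) = 823543/1439560

Let u_k denote P(reach 8 before 0 | start at k). Boundary: u_0 = 0, u_8 = 1. Recurrence: u_k = 7/10·u_{k+1} + 3/10·u_{k-1} for 1 ≤ k ≤ 7. Try u_k = A + B·r^k with r = q/p = (3/10)/(7/10) = 3/7. Substitution satisfies the recurrence; boundary conditions give:
  u_k = (1 − r^k) / (1 − r^N) = (1 − (3/7)^1) / (1 − (3/7)^8) = 823543/1439560.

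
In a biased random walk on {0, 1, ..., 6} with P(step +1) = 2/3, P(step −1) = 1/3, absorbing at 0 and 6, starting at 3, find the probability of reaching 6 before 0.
P(hit 6 before 0) = (1 − (1/2)^3) / (1 − (1/2)^6) = 8/9

Let u_k denote P(reach 6 before 0 | start at k). Boundary: u_0 = 0, u_6 = 1. Recurrence: u_k = 2/3·u_{k+1} + 1/3·u_{k-1} for 1 ≤ k ≤ 5. Try u_k = A + B·r^k with r = q/p = (1/3)/(2/3) = 1/2. Substitution satisfies the recurrence; boundary conditions give:
  u_k = (1 − r^k) / (1 − r^N) = (1 − (1/2)^3) / (1 − (1/2)^6) = 8/9.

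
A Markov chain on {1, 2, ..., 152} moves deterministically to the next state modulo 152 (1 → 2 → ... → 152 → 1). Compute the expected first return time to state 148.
E[T_148 | X_0 = 148] = 152

The chain cycles deterministically, so starting at state 148 it returns in exactly 152 steps. Equivalently, the stationary distribution is uniform π_j = 1/152 for every state j, so by Kac's formula E[T_148] = 1/π_148 = 152.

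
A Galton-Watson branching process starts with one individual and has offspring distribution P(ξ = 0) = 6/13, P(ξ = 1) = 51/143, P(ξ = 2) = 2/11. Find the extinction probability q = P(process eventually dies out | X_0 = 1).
q = 1

Mean offspring μ = 0·6/13 + 1·51/143 + 2·2/11 = 103/143 ≤ 1. For μ ≤ 1 with offspring not concentrated at 1, the Galton-Watson process goes extinct almost surely, so q = 1.
(Algebraic check: The pgf is f(s) = 6/13 + 51/143·s + 2/11·s². The extinction probability q is the smallest fixed point of f in [0, 1]. Setting s = f(s):
  2/11·s² + (51/143 − 1)·s + 6/13 = 0
  2/11·s² − (6/13 + 2/11)·s + 6/13 = 0
which factors as (s − 1)·(2/11·s − 6/13) = 0, giving roots s = 1 and s = (6/13)/(2/11) = 33/13. Since 33/13 ≥ 1, the smallest root in [0, 1] is s = 1.)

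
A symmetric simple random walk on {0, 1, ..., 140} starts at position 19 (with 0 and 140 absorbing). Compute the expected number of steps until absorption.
E[τ | X_0 = 19] = 2299

Let v_k = E[τ | X_0 = k]. Boundary: v_0 = v_140 = 0. Recurrence: v_k = 1 + (v_{k-1} + v_{k+1})/2 for 1 ≤ k ≤ 139. The particular solution to v_k − (v_{k-1} + v_{k+1})/2 = 1 is v_k = −k^2. Adding homogeneous solution A + B k and matching boundaries gives v_k = k (140 − k). Substituting k = 19: v_19 = 19 · 121 = 2299.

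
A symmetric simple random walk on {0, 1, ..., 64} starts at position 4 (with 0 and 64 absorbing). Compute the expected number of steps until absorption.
E[τ | X_0 = 4] = 240

Let v_k = E[τ | X_0 = k]. Boundary: v_0 = v_64 = 0. Recurrence: v_k = 1 + (v_{k-1} + v_{k+1})/2 for 1 ≤ k ≤ 63. The particular solution to v_k − (v_{k-1} + v_{k+1})/2 = 1 is v_k = −k^2. Adding homogeneous solution A + B k and matching boundaries gives v_k = k (64 − k). Substituting k = 4: v_4 = 4 · 60 = 240.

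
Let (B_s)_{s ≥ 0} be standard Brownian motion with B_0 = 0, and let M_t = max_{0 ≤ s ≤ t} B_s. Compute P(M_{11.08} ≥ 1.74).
P(M_{11.08} ≥ 1.74) = 2·P(B_{11.08} ≥ 1.74) = 2(1 − Φ(1.74/√11.08)) ≈ 0.6012

By the reflection principle for Brownian motion, P(M_t ≥ a) = 2 · P(B_t ≥ a) for a ≥ 0. Since B_t ~ N(0, t), P(B_t ≥ 1.74) = 1 − Φ(1.74/√t) = 1 − Φ(1.74/√11.08) = 1 − Φ(0.5227). So
  P(M_{11.08} ≥ 1.74) = 2(1 − Φ(0.5227)) ≈ 0.6012.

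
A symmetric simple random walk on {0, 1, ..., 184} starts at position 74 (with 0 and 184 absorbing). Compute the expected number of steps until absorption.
E[τ | X_0 = 74] = 8140

Let v_k = E[τ | X_0 = k]. Boundary: v_0 = v_184 = 0. Recurrence: v_k = 1 + (v_{k-1} + v_{k+1})/2 for 1 ≤ k ≤ 183. The particular solution to v_k − (v_{k-1} + v_{k+1})/2 = 1 is v_k = −k^2. Adding homogeneous solution A + B k and matching boundaries gives v_k = k (184 − k). Substituting k = 74: v_74 = 74 · 110 = 8140.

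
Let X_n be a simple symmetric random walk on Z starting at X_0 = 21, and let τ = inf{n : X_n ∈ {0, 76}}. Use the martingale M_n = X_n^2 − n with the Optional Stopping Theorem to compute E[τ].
E[τ] = 1155

M_n = X_n^2 − n is a martingale (since E[X_{n+1}^2 | F_n] = X_n^2 + 1). By OST (τ has finite mean in a bounded region), E[M_τ] = E[M_0] = X_0^2 − 0 = 21^2 = 441. Also E[M_τ] = E[X_τ^2] − E[τ]. The walk exits at 0 or 76, with P(hit 76 first) = 21/76, so E[X_τ^2] = 76^2 · 21/76 + 0 = 1596. Thus E[τ] = E[X_τ^2] − E[M_τ] = 1596 − 441 = 1155 = 21(76 − 21) = 1155.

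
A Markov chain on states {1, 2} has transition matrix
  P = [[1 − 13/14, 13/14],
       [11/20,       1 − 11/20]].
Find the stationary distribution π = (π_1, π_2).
π_1 = 77/207, π_2 = 130/207

Solve πP = π with π_1 + π_2 = 1. From πP = π: π_1 · (1 − 13/14) + π_2 · 11/20 = π_1 ⇒ π_2 · 11/20 = π_1 · 13/14 ⇒ π_2/π_1 = (13/14)/(11/20) = 130/77. Together with π_1 + π_2 = 1:
  π_1 = (11/20)/(13/14 + 11/20) = (11/20)/(207/140) = 77/207,
  π_2 = (13/14)/(13/14 + 11/20) = (13/14)/(207/140) = 130/207.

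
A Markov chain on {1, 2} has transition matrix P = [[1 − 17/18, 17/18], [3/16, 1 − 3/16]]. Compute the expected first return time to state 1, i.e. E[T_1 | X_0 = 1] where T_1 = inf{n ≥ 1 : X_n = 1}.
E[T_1 | X_0 = 1] = 1/π_1 = 163/27

For an irreducible recurrent Markov chain with stationary distribution π, E[T_i | X_0 = i] = 1/π_i (Kac's formula). Here π_1 = (3/16)/(17/18 + 3/16) = (3/16)/(163/144) = 27/163, so E[T_1 | X_0 = 1] = 1/π_1 = (17/18 + 3/16)/(3/16) = (163/144)/(3/16) = 163/27.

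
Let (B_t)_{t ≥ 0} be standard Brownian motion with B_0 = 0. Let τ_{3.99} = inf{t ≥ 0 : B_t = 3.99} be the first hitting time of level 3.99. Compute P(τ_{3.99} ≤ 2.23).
P(τ_{3.99} ≤ 2.23) = 2(1 − Φ(3.99/√2.23)) = 2(1 − Φ(2.6719)) ≈ 0.0075

By the reflection principle for standard BM, P(τ_b ≤ t) = 2 · P(B_t ≥ b). Since B_t ~ N(0, t), P(B_t ≥ 3.99) = 1 − Φ(3.99/√t) = 1 − Φ(3.99/√2.23) = 1 − Φ(2.6719) ≈ 0.00377. Doubling: P(τ_{3.99} ≤ 2.23) ≈ 2 · 0.00377 = 0.00754 ≈ 0.0075.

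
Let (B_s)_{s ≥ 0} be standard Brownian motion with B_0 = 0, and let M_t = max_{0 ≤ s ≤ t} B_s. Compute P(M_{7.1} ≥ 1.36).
P(M_{7.1} ≥ 1.36) = 2·P(B_{7.1} ≥ 1.36) = 2(1 − Φ(1.36/√7.1)) ≈ 0.6098

By the reflection principle for Brownian motion, P(M_t ≥ a) = 2 · P(B_t ≥ a) for a ≥ 0. Since B_t ~ N(0, t), P(B_t ≥ 1.36) = 1 − Φ(1.36/√t) = 1 − Φ(1.36/√7.1) = 1 − Φ(0.5104). So
  P(M_{7.1} ≥ 1.36) = 2(1 − Φ(0.5104)) ≈ 0.6098.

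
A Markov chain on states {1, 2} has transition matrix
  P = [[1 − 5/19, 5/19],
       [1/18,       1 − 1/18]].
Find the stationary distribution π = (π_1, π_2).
π_1 = 19/109, π_2 = 90/109

Solve πP = π with π_1 + π_2 = 1. From πP = π: π_1 · (1 − 5/19) + π_2 · 1/18 = π_1 ⇒ π_2 · 1/18 = π_1 · 5/19 ⇒ π_2/π_1 = (5/19)/(1/18) = 90/19. Together with π_1 + π_2 = 1:
  π_1 = (1/18)/(5/19 + 1/18) = (1/18)/(109/342) = 19/109,
  π_2 = (5/19)/(5/19 + 1/18) = (5/19)/(109/342) = 90/109.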